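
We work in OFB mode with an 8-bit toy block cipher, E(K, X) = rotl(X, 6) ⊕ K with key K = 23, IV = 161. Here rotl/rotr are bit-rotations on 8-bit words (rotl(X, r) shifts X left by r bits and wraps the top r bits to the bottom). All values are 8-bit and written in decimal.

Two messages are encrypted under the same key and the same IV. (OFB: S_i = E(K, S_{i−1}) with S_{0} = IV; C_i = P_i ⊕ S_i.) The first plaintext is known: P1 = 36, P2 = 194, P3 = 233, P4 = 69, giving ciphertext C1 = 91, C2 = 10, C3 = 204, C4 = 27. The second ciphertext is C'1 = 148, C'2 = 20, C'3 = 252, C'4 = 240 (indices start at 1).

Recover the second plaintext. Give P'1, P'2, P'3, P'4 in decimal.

In OFB with a reused IV, both messages share the same keystream S_i, so C_i ⊕ C'_i = P_i ⊕ P'_i and thus P'_i = P_i ⊕ C_i ⊕ C'_i.
P'1: 36 ⊕ 91 ⊕ 148 = 235.
P'2: 194 ⊕ 10 ⊕ 20 = 220.
P'3: 233 ⊕ 204 ⊕ 252 = 217.
P'4: 69 ⊕ 27 ⊕ 240 = 174.

P'1 = 235, P'2 = 220, P'3 = 217, P'4 = 174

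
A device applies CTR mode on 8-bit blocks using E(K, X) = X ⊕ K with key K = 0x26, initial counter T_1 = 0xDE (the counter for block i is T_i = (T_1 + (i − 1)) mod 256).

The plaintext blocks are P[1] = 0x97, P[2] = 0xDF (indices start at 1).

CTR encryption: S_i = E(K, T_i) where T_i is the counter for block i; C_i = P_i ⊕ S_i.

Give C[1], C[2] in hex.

C[1] = 0x6F, C[2] = 0x26

C[1]: T = 0xDE, S = E(K, T) = 0xF8; 0x97 ⊕ 0xF8 = 0x6F.
C[2]: T = 0xDF, S = E(K, T) = 0xF9; 0xDF ⊕ 0xF9 = 0x26.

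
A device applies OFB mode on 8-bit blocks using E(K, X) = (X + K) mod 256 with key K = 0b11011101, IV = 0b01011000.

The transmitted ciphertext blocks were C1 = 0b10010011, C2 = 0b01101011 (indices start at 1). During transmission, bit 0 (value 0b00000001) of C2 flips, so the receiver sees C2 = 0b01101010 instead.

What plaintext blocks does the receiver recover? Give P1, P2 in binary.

OFB decryption: S_i = E(K, S_{i−1}) with S_{0} = IV; P_i = C_i ⊕ S_i.
Only C2 changed, to 0b01101010. In OFB, a change in C_i flips the same bit in P_i only; the keystream is unaffected. Decrypting the received ciphertext:
P1: S = E(K, 0b01011000) = 0b00110101; 0b10010011 ⊕ 0b00110101 = 0b10100110.
P2: S = E(K, 0b00110101) = 0b00010010; 0b01101010 ⊕ 0b00010010 = 0b01111000.
Blocks that differ from the original plaintext: P2.

P1 = 0b10100110, P2 = 0b01111000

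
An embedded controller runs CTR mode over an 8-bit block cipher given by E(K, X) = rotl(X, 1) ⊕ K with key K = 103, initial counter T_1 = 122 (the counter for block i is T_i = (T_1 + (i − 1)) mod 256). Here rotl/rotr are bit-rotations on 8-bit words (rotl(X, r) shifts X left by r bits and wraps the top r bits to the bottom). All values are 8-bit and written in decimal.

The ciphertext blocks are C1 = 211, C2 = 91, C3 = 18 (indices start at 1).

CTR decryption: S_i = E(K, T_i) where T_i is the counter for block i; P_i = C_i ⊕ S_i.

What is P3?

P3 = 141

P3: T = 124, S = E(K, T) = 159; 18 ⊕ 159 = 141.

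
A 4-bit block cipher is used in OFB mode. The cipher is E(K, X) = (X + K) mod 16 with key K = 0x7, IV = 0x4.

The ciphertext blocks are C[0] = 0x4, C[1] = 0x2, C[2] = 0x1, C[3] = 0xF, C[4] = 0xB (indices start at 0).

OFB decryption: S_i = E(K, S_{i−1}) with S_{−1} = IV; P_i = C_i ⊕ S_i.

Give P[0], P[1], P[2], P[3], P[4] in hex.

P[0]: S = E(K, 0x4) = 0xB; 0x4 ⊕ 0xB = 0xF.
P[1]: S = E(K, 0xB) = 0x2; 0x2 ⊕ 0x2 = 0x0.
P[2]: S = E(K, 0x2) = 0x9; 0x1 ⊕ 0x9 = 0x8.
P[3]: S = E(K, 0x9) = 0x0; 0xF ⊕ 0x0 = 0xF.
P[4]: S = E(K, 0x0) = 0x7; 0xB ⊕ 0x7 = 0xC.

P[0] = 0xF, P[1] = 0x0, P[2] = 0x8, P[3] = 0xF, P[4] = 0xC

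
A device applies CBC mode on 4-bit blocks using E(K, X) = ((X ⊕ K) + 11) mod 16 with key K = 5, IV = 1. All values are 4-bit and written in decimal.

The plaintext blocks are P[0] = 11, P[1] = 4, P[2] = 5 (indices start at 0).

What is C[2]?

C[2] = 1

CBC encryption: C_i = E(K, P_i ⊕ C_{i−1}), with C_{−1} = IV.
C[0]: P[0] ⊕ 1 = 10; E(K, 10) = 10.
C[1]: P[1] ⊕ 10 = 14; E(K, 14) = 6.
C[2]: P[2] ⊕ 6 = 3; E(K, 3) = 1.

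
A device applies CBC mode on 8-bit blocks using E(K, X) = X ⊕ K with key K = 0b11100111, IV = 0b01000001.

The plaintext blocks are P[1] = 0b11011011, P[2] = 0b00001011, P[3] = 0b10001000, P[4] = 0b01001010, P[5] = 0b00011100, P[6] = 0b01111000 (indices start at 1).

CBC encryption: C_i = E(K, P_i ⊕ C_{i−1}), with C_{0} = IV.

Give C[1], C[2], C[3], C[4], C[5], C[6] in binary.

C[1]: P[1] ⊕ 0b01000001 = 0b10011010; E(K, 0b10011010) = 0b01111101.
C[2]: P[2] ⊕ 0b01111101 = 0b01110110; E(K, 0b01110110) = 0b10010001.
C[3]: P[3] ⊕ 0b10010001 = 0b00011001; E(K, 0b00011001) = 0b11111110.
C[4]: P[4] ⊕ 0b11111110 = 0b10110100; E(K, 0b10110100) = 0b01010011.
C[5]: P[5] ⊕ 0b01010011 = 0b01001111; E(K, 0b01001111) = 0b10101000.
C[6]: P[6] ⊕ 0b10101000 = 0b11010000; E(K, 0b11010000) = 0b00110111.

C[1] = 0b01111101, C[2] = 0b10010001, C[3] = 0b11111110, C[4] = 0b01010011, C[5] = 0b10101000, C[6] = 0b00110111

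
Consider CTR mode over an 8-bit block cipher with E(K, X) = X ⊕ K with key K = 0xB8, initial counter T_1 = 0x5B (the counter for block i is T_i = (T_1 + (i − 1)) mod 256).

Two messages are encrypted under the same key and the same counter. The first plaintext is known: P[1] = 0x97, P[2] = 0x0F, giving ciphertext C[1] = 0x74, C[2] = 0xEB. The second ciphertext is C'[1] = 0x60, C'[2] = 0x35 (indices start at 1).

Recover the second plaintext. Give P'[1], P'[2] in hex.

In CTR with a reused counter, both messages share the same keystream S_i, so C_i ⊕ C'_i = P_i ⊕ P'_i and thus P'_i = P_i ⊕ C_i ⊕ C'_i.
P'[1]: 0x97 ⊕ 0x74 ⊕ 0x60 = 0x83.
P'[2]: 0x0F ⊕ 0xEB ⊕ 0x35 = 0xD1.

P'[1] = 0x83, P'[2] = 0xD1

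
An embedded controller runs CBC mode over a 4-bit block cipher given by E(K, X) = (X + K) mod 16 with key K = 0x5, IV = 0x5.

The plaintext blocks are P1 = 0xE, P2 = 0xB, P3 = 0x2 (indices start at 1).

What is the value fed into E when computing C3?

0x2

CBC encryption: C_i = E(K, P_i ⊕ C_{i−1}), with C_{0} = IV.
C1: P1 ⊕ 0x5 = 0xB; E(K, 0xB) = 0x0.
C2: P2 ⊕ 0x0 = 0xB; E(K, 0xB) = 0x0.
C3: P3 ⊕ 0x0 = 0x2; E(K, 0x2) = 0x7.
So the input to E for block 3 is 0x2.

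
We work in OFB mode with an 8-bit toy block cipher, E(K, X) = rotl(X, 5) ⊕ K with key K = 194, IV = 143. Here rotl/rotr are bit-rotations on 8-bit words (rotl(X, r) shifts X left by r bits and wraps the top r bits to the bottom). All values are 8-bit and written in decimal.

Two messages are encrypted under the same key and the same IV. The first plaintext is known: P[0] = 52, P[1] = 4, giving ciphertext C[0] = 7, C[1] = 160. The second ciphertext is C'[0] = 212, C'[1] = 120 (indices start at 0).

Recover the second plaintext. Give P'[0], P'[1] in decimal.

In OFB with a reused IV, both messages share the same keystream S_i, so C_i ⊕ C'_i = P_i ⊕ P'_i and thus P'_i = P_i ⊕ C_i ⊕ C'_i.
P'[0]: 52 ⊕ 7 ⊕ 212 = 231.
P'[1]: 4 ⊕ 160 ⊕ 120 = 220.

P'[0] = 231, P'[1] = 220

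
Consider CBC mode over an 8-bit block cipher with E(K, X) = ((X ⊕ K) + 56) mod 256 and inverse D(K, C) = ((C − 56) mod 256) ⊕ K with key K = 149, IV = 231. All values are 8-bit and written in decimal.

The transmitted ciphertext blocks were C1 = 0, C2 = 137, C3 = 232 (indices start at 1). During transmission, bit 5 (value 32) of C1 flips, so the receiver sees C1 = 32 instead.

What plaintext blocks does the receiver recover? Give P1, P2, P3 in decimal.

CBC decryption: P_i = D(K, C_i) ⊕ C_{i−1}, with C_{0} = IV.
Only C1 changed, to 32. In CBC, a change in C_i garbles P_i and flips the same bit in P_{i+1}. Decrypting the received ciphertext:
P1: D(K, 32) = 125; 125 ⊕ 231 = 154.
P2: D(K, 137) = 196; 196 ⊕ 32 = 228.
P3: D(K, 232) = 37; 37 ⊕ 137 = 172.
Blocks that differ from the original plaintext: P1, P2.

P1 = 154, P2 = 228, P3 = 172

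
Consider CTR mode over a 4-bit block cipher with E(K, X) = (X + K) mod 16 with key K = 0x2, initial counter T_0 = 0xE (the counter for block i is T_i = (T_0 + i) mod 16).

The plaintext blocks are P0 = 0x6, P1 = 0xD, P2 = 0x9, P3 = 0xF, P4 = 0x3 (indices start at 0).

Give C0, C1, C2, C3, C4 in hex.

C0 = 0x6, C1 = 0xC, C2 = 0xB, C3 = 0xC, C4 = 0x7

CTR encryption: S_i = E(K, T_i) where T_i is the counter for block i; C_i = P_i ⊕ S_i.
C0: T = 0xE, S = E(K, T) = 0x0; 0x6 ⊕ 0x0 = 0x6.
C1: T = 0xF, S = E(K, T) = 0x1; 0xD ⊕ 0x1 = 0xC.
C2: T = 0x0, S = E(K, T) = 0x2; 0x9 ⊕ 0x2 = 0xB.
C3: T = 0x1, S = E(K, T) = 0x3; 0xF ⊕ 0x3 = 0xC.
C4: T = 0x2, S = E(K, T) = 0x4; 0x3 ⊕ 0x4 = 0x7.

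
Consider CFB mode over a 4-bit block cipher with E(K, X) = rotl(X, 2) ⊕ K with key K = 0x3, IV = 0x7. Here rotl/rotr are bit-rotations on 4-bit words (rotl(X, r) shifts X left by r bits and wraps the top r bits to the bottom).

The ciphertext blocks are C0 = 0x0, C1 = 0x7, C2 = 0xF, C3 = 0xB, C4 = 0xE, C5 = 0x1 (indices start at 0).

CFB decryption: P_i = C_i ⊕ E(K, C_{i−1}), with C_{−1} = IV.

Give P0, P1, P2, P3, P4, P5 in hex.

P0 = 0xE, P1 = 0x4, P2 = 0x1, P3 = 0x7, P4 = 0x3, P5 = 0x9

P0: E(K, 0x7) = 0xE; 0x0 ⊕ 0xE = 0xE.
P1: E(K, 0x0) = 0x3; 0x7 ⊕ 0x3 = 0x4.
P2: E(K, 0x7) = 0xE; 0xF ⊕ 0xE = 0x1.
P3: E(K, 0xF) = 0xC; 0xB ⊕ 0xC = 0x7.
P4: E(K, 0xB) = 0xD; 0xE ⊕ 0xD = 0x3.
P5: E(K, 0xE) = 0x8; 0x1 ⊕ 0x8 = 0x9.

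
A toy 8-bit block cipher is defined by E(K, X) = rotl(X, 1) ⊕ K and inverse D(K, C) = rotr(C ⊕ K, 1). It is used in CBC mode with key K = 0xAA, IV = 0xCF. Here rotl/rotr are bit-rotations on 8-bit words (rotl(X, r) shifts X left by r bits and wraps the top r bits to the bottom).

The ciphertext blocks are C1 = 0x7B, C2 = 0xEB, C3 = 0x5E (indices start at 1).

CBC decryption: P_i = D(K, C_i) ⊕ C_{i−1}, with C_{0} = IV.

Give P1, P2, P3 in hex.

P1: D(K, 0x7B) = 0xE8; 0xE8 ⊕ 0xCF = 0x27.
P2: D(K, 0xEB) = 0xA0; 0xA0 ⊕ 0x7B = 0xDB.
P3: D(K, 0x5E) = 0x7A; 0x7A ⊕ 0xEB = 0x91.

P1 = 0x27, P2 = 0xDB, P3 = 0x91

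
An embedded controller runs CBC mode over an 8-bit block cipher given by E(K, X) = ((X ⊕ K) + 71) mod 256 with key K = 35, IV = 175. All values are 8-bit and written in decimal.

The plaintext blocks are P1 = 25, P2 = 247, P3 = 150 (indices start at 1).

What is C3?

C3 = 65

CBC encryption: C_i = E(K, P_i ⊕ C_{i−1}), with C_{0} = IV.
C1: P1 ⊕ 175 = 182; E(K, 182) = 220.
C2: P2 ⊕ 220 = 43; E(K, 43) = 79.
C3: P3 ⊕ 79 = 217; E(K, 217) = 65.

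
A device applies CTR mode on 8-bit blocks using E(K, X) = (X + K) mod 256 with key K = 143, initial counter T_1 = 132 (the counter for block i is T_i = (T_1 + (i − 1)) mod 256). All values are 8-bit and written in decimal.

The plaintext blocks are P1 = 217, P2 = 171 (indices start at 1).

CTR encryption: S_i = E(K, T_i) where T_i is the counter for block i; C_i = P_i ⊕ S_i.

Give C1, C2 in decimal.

C1: T = 132, S = E(K, T) = 19; 217 ⊕ 19 = 202.
C2: T = 133, S = E(K, T) = 20; 171 ⊕ 20 = 191.

C1 = 202, C2 = 191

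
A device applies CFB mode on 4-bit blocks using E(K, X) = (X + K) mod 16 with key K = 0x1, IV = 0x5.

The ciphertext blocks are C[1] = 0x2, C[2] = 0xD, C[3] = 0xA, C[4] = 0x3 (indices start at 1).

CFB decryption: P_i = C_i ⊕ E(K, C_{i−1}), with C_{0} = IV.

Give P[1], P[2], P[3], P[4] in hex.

P[1] = 0x4, P[2] = 0xE, P[3] = 0x4, P[4] = 0x8

P[1]: E(K, 0x5) = 0x6; 0x2 ⊕ 0x6 = 0x4.
P[2]: E(K, 0x2) = 0x3; 0xD ⊕ 0x3 = 0xE.
P[3]: E(K, 0xD) = 0xE; 0xA ⊕ 0xE = 0x4.
P[4]: E(K, 0xA) = 0xB; 0x3 ⊕ 0xB = 0x8.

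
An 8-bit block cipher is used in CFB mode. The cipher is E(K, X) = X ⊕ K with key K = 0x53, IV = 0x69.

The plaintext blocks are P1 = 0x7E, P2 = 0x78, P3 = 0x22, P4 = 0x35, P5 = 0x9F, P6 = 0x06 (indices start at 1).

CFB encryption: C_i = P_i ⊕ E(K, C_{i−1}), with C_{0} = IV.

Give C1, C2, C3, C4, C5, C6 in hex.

C1 = 0x44, C2 = 0x6F, C3 = 0x1E, C4 = 0x78, C5 = 0xB4, C6 = 0xE1

C1: E(K, 0x69) = 0x3A; 0x7E ⊕ 0x3A = 0x44.
C2: E(K, 0x44) = 0x17; 0x78 ⊕ 0x17 = 0x6F.
C3: E(K, 0x6F) = 0x3C; 0x22 ⊕ 0x3C = 0x1E.
C4: E(K, 0x1E) = 0x4D; 0x35 ⊕ 0x4D = 0x78.
C5: E(K, 0x78) = 0x2B; 0x9F ⊕ 0x2B = 0xB4.
C6: E(K, 0xB4) = 0xE7; 0x06 ⊕ 0xE7 = 0xE1.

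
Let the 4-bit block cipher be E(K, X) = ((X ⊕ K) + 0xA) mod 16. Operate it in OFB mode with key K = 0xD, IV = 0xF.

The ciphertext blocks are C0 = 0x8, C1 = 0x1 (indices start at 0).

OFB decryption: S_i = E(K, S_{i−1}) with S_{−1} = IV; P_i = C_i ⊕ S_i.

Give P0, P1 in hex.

P0: S = E(K, 0xF) = 0xC; 0x8 ⊕ 0xC = 0x4.
P1: S = E(K, 0xC) = 0xB; 0x1 ⊕ 0xB = 0xA.

P0 = 0x4, P1 = 0xA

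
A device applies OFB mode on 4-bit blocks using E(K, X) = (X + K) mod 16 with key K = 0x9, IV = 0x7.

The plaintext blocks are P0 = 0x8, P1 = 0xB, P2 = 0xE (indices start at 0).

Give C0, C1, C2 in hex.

C0 = 0x8, C1 = 0x2, C2 = 0xC

OFB encryption: S_i = E(K, S_{i−1}) with S_{−1} = IV; C_i = P_i ⊕ S_i.
C0: S = E(K, 0x7) = 0x0; 0x8 ⊕ 0x0 = 0x8.
C1: S = E(K, 0x0) = 0x9; 0xB ⊕ 0x9 = 0x2.
C2: S = E(K, 0x9) = 0x2; 0xE ⊕ 0x2 = 0xC.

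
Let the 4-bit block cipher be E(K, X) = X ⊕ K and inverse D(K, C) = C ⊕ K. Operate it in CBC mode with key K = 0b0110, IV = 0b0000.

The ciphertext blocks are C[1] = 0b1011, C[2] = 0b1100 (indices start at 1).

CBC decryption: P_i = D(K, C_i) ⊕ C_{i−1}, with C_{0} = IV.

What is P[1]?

P[1]: D(K, 0b1011) = 0b1101; 0b1101 ⊕ 0b0000 = 0b1101.

P[1] = 0b1101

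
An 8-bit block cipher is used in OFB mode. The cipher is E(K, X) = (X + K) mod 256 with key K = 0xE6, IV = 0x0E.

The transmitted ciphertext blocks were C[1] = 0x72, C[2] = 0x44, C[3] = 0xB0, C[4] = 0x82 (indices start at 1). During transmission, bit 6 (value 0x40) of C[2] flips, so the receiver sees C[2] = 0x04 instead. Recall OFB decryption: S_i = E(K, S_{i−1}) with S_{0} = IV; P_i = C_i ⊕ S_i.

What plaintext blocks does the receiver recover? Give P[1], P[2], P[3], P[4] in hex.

Only C[2] changed, to 0x04. In OFB, a change in C_i flips the same bit in P_i only; the keystream is unaffected. Decrypting the received ciphertext:
P[1]: S = E(K, 0x0E) = 0xF4; 0x72 ⊕ 0xF4 = 0x86.
P[2]: S = E(K, 0xF4) = 0xDA; 0x04 ⊕ 0xDA = 0xDE.
P[3]: S = E(K, 0xDA) = 0xC0; 0xB0 ⊕ 0xC0 = 0x70.
P[4]: S = E(K, 0xC0) = 0xA6; 0x82 ⊕ 0xA6 = 0x24.
Blocks that differ from the original plaintext: P[2].

P[1] = 0x86, P[2] = 0xDE, P[3] = 0x70, P[4] = 0x24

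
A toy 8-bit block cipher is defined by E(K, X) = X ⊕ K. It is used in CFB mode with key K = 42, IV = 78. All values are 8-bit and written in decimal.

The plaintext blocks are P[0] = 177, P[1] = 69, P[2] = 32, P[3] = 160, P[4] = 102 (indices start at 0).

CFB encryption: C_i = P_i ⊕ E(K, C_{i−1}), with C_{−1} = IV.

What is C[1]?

C[1] = 186

C[0]: E(K, 78) = 100; 177 ⊕ 100 = 213.
C[1]: E(K, 213) = 255; 69 ⊕ 255 = 186.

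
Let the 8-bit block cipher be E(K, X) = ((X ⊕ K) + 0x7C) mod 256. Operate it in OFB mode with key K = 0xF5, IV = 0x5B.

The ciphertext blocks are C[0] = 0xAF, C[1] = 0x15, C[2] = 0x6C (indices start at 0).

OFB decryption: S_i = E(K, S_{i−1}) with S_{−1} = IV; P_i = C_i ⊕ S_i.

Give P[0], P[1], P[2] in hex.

P[0]: S = E(K, 0x5B) = 0x2A; 0xAF ⊕ 0x2A = 0x85.
P[1]: S = E(K, 0x2A) = 0x5B; 0x15 ⊕ 0x5B = 0x4E.
P[2]: S = E(K, 0x5B) = 0x2A; 0x6C ⊕ 0x2A = 0x46.

P[0] = 0x85, P[1] = 0x4E, P[2] = 0x46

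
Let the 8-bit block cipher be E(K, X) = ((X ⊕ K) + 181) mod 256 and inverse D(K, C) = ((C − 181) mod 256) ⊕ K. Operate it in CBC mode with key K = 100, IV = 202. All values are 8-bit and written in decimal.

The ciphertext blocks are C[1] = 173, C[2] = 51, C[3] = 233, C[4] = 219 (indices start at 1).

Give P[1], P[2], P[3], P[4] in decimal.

CBC decryption: P_i = D(K, C_i) ⊕ C_{i−1}, with C_{0} = IV.
P[1]: D(K, 173) = 156; 156 ⊕ 202 = 86.
P[2]: D(K, 51) = 26; 26 ⊕ 173 = 183.
P[3]: D(K, 233) = 80; 80 ⊕ 51 = 99.
P[4]: D(K, 219) = 66; 66 ⊕ 233 = 171.

P[1] = 86, P[2] = 183, P[3] = 99, P[4] = 171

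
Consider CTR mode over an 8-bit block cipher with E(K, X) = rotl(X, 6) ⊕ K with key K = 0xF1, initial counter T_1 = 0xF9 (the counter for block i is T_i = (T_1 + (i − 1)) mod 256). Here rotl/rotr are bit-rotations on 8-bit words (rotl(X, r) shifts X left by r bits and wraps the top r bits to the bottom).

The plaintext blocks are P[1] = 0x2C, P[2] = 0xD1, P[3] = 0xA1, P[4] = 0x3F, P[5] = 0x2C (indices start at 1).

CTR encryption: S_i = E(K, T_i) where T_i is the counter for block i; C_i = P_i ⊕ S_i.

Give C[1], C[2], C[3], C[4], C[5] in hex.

C[1]: T = 0xF9, S = E(K, T) = 0x8F; 0x2C ⊕ 0x8F = 0xA3.
C[2]: T = 0xFA, S = E(K, T) = 0x4F; 0xD1 ⊕ 0x4F = 0x9E.
C[3]: T = 0xFB, S = E(K, T) = 0x0F; 0xA1 ⊕ 0x0F = 0xAE.
C[4]: T = 0xFC, S = E(K, T) = 0xCE; 0x3F ⊕ 0xCE = 0xF1.
C[5]: T = 0xFD, S = E(K, T) = 0x8E; 0x2C ⊕ 0x8E = 0xA2.

C[1] = 0xA3, C[2] = 0x9E, C[3] = 0xAE, C[4] = 0xF1, C[5] = 0xA2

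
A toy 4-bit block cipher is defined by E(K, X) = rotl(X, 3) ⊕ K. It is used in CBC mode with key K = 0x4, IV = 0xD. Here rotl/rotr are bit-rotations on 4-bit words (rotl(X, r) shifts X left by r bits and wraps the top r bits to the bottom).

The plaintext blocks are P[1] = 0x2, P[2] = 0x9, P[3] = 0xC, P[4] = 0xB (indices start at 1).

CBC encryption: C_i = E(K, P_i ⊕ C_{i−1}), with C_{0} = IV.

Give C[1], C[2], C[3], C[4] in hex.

C[1]: P[1] ⊕ 0xD = 0xF; E(K, 0xF) = 0xB.
C[2]: P[2] ⊕ 0xB = 0x2; E(K, 0x2) = 0x5.
C[3]: P[3] ⊕ 0x5 = 0x9; E(K, 0x9) = 0x8.
C[4]: P[4] ⊕ 0x8 = 0x3; E(K, 0x3) = 0xD.

C[1] = 0xB, C[2] = 0x5, C[3] = 0x8, C[4] = 0xD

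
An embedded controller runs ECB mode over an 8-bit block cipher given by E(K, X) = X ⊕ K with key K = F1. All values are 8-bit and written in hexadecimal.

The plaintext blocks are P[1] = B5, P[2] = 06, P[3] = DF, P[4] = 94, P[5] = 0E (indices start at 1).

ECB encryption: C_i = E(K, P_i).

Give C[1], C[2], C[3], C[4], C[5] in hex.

C[1]: E(K, B5) = 44.
C[2]: E(K, 06) = F7.
C[3]: E(K, DF) = 2E.
C[4]: E(K, 94) = 65.
C[5]: E(K, 0E) = FF.

C[1] = 44, C[2] = F7, C[3] = 2E, C[4] = 65, C[5] = FF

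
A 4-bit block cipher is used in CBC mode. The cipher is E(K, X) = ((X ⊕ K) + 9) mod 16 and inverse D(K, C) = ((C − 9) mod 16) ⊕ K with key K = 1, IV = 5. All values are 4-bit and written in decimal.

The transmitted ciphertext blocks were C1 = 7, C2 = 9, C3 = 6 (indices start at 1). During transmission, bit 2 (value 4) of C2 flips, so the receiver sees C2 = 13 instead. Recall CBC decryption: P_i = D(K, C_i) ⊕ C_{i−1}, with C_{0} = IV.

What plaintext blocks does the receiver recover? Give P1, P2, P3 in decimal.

Only C2 changed, to 13. In CBC, a change in C_i garbles P_i and flips the same bit in P_{i+1}. Decrypting the received ciphertext:
P1: D(K, 7) = 15; 15 ⊕ 5 = 10.
P2: D(K, 13) = 5; 5 ⊕ 7 = 2.
P3: D(K, 6) = 12; 12 ⊕ 13 = 1.
Blocks that differ from the original plaintext: P2, P3.

P1 = 10, P2 = 2, P3 = 1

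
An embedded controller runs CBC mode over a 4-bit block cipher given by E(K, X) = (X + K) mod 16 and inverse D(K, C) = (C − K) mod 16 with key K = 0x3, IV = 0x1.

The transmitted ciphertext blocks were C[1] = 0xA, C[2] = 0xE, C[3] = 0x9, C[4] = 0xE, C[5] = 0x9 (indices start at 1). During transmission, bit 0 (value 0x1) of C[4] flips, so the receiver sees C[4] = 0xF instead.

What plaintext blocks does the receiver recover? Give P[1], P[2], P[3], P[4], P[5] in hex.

P[1] = 0x6, P[2] = 0x1, P[3] = 0x8, P[4] = 0x5, P[5] = 0x9

CBC decryption: P_i = D(K, C_i) ⊕ C_{i−1}, with C_{0} = IV.
Only C[4] changed, to 0xF. In CBC, a change in C_i garbles P_i and flips the same bit in P_{i+1}. Decrypting the received ciphertext:
P[1]: D(K, 0xA) = 0x7; 0x7 ⊕ 0x1 = 0x6.
P[2]: D(K, 0xE) = 0xB; 0xB ⊕ 0xA = 0x1.
P[3]: D(K, 0x9) = 0x6; 0x6 ⊕ 0xE = 0x8.
P[4]: D(K, 0xF) = 0xC; 0xC ⊕ 0x9 = 0x5.
P[5]: D(K, 0x9) = 0x6; 0x6 ⊕ 0xF = 0x9.
Blocks that differ from the original plaintext: P[4], P[5].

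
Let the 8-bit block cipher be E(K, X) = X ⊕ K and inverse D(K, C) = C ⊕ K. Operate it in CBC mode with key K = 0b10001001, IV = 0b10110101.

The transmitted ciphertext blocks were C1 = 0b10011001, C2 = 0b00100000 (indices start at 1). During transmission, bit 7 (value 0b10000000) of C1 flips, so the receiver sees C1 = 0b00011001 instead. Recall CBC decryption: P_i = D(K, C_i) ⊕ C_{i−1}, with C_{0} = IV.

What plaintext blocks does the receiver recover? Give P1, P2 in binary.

Only C1 changed, to 0b00011001. In CBC, a change in C_i garbles P_i and flips the same bit in P_{i+1}. Decrypting the received ciphertext:
P1: D(K, 0b00011001) = 0b10010000; 0b10010000 ⊕ 0b10110101 = 0b00100101.
P2: D(K, 0b00100000) = 0b10101001; 0b10101001 ⊕ 0b00011001 = 0b10110000.
Blocks that differ from the original plaintext: P1, P2.

P1 = 0b00100101, P2 = 0b10110000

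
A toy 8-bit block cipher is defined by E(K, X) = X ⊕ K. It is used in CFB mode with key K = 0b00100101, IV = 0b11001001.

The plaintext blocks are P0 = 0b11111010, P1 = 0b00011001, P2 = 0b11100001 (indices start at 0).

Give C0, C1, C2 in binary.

CFB encryption: C_i = P_i ⊕ E(K, C_{i−1}), with C_{−1} = IV.
C0: E(K, 0b11001001) = 0b11101100; 0b11111010 ⊕ 0b11101100 = 0b00010110.
C1: E(K, 0b00010110) = 0b00110011; 0b00011001 ⊕ 0b00110011 = 0b00101010.
C2: E(K, 0b00101010) = 0b00001111; 0b11100001 ⊕ 0b00001111 = 0b11101110.

C0 = 0b00010110, C1 = 0b00101010, C2 = 0b11101110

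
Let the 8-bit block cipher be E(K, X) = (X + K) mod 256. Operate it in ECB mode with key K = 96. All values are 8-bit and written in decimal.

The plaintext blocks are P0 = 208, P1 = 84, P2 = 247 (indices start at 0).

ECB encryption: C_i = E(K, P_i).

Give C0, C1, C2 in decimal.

C0 = 48, C1 = 180, C2 = 87

C0: E(K, 208) = 48.
C1: E(K, 84) = 180.
C2: E(K, 247) = 87.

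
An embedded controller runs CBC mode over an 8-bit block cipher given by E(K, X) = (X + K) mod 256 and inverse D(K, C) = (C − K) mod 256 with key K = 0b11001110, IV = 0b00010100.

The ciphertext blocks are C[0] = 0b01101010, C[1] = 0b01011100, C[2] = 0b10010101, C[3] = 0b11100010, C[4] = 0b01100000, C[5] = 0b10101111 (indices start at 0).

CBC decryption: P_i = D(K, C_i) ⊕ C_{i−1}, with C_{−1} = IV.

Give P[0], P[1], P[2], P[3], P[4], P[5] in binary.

P[0] = 0b10001000, P[1] = 0b11100100, P[2] = 0b10011011, P[3] = 0b10000001, P[4] = 0b01110000, P[5] = 0b10000001

P[0]: D(K, 0b01101010) = 0b10011100; 0b10011100 ⊕ 0b00010100 = 0b10001000.
P[1]: D(K, 0b01011100) = 0b10001110; 0b10001110 ⊕ 0b01101010 = 0b11100100.
P[2]: D(K, 0b10010101) = 0b11000111; 0b11000111 ⊕ 0b01011100 = 0b10011011.
P[3]: D(K, 0b11100010) = 0b00010100; 0b00010100 ⊕ 0b10010101 = 0b10000001.
P[4]: D(K, 0b01100000) = 0b10010010; 0b10010010 ⊕ 0b11100010 = 0b01110000.
P[5]: D(K, 0b10101111) = 0b11100001; 0b11100001 ⊕ 0b01100000 = 0b10000001.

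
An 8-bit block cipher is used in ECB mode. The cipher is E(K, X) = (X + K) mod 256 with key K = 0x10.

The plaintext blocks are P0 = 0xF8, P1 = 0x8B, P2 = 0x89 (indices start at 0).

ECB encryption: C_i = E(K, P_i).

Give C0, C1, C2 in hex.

C0 = 0x08, C1 = 0x9B, C2 = 0x99

C0: E(K, 0xF8) = 0x08.
C1: E(K, 0x8B) = 0x9B.
C2: E(K, 0x89) = 0x99.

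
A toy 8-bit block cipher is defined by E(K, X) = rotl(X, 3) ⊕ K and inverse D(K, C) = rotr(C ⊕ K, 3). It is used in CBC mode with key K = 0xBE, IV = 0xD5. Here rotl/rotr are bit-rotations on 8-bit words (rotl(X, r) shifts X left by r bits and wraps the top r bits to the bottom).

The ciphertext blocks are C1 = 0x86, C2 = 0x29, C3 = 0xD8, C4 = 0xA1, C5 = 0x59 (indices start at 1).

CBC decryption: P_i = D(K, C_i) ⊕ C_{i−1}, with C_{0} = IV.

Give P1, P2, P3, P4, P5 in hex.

P1 = 0xD2, P2 = 0x74, P3 = 0xE5, P4 = 0x3B, P5 = 0x5D

P1: D(K, 0x86) = 0x07; 0x07 ⊕ 0xD5 = 0xD2.
P2: D(K, 0x29) = 0xF2; 0xF2 ⊕ 0x86 = 0x74.
P3: D(K, 0xD8) = 0xCC; 0xCC ⊕ 0x29 = 0xE5.
P4: D(K, 0xA1) = 0xE3; 0xE3 ⊕ 0xD8 = 0x3B.
P5: D(K, 0x59) = 0xFC; 0xFC ⊕ 0xA1 = 0x5D.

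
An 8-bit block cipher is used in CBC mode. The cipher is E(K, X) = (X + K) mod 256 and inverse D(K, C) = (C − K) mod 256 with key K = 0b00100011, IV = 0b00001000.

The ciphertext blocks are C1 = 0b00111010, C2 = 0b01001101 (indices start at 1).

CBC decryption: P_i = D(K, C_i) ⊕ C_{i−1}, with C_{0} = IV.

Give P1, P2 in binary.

P1 = 0b00011111, P2 = 0b00010000

P1: D(K, 0b00111010) = 0b00010111; 0b00010111 ⊕ 0b00001000 = 0b00011111.
P2: D(K, 0b01001101) = 0b00101010; 0b00101010 ⊕ 0b00111010 = 0b00010000.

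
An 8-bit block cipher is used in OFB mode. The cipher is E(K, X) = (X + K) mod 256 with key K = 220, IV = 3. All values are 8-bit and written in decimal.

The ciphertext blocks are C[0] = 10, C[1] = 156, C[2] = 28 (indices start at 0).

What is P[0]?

P[0] = 213

OFB decryption: S_i = E(K, S_{i−1}) with S_{−1} = IV; P_i = C_i ⊕ S_i.
P[0]: S = E(K, 3) = 223; 10 ⊕ 223 = 213.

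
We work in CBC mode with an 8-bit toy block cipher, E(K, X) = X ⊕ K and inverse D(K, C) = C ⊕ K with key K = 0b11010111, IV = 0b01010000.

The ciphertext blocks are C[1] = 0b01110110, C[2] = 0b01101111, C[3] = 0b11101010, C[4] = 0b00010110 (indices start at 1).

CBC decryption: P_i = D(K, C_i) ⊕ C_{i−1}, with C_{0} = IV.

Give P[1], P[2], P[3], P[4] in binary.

P[1]: D(K, 0b01110110) = 0b10100001; 0b10100001 ⊕ 0b01010000 = 0b11110001.
P[2]: D(K, 0b01101111) = 0b10111000; 0b10111000 ⊕ 0b01110110 = 0b11001110.
P[3]: D(K, 0b11101010) = 0b00111101; 0b00111101 ⊕ 0b01101111 = 0b01010010.
P[4]: D(K, 0b00010110) = 0b11000001; 0b11000001 ⊕ 0b11101010 = 0b00101011.

P[1] = 0b11110001, P[2] = 0b11001110, P[3] = 0b01010010, P[4] = 0b00101011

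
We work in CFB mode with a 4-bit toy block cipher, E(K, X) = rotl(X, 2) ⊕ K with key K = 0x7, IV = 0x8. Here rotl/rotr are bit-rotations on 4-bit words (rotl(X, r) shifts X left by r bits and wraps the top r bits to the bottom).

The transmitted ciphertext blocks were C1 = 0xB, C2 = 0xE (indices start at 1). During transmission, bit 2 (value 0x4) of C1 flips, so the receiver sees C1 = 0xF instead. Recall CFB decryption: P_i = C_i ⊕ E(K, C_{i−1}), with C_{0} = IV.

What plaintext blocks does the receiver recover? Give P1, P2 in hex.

Only C1 changed, to 0xF. In CFB, a change in C_i flips the same bit in P_i and garbles P_{i+1}. Decrypting the received ciphertext:
P1: E(K, 0x8) = 0x5; 0xF ⊕ 0x5 = 0xA.
P2: E(K, 0xF) = 0x8; 0xE ⊕ 0x8 = 0x6.
Blocks that differ from the original plaintext: P1, P2.

P1 = 0xA, P2 = 0x6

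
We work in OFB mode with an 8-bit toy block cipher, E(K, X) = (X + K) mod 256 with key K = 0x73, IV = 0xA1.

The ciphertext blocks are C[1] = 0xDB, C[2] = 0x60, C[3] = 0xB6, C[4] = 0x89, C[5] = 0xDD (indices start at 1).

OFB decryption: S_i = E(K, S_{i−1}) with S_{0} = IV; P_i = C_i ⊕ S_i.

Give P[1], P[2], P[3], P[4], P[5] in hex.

P[1]: S = E(K, 0xA1) = 0x14; 0xDB ⊕ 0x14 = 0xCF.
P[2]: S = E(K, 0x14) = 0x87; 0x60 ⊕ 0x87 = 0xE7.
P[3]: S = E(K, 0x87) = 0xFA; 0xB6 ⊕ 0xFA = 0x4C.
P[4]: S = E(K, 0xFA) = 0x6D; 0x89 ⊕ 0x6D = 0xE4.
P[5]: S = E(K, 0x6D) = 0xE0; 0xDD ⊕ 0xE0 = 0x3D.

P[1] = 0xCF, P[2] = 0xE7, P[3] = 0x4C, P[4] = 0xE4, P[5] = 0x3D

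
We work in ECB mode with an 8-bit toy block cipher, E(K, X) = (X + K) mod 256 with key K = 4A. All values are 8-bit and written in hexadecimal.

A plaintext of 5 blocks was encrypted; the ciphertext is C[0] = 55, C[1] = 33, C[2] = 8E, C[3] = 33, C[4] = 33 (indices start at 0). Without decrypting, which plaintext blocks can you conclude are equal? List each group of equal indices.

ECB encrypts each block independently with the same key, so equal ciphertext blocks imply equal plaintext blocks.
C[1] = C[3] = C[4] = 33, so P[1] = P[3] = P[4].

P[1] = P[3] = P[4]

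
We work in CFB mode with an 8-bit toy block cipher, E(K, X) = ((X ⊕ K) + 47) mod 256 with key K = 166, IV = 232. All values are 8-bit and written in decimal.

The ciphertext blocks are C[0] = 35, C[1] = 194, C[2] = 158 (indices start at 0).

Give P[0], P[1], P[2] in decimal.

P[0] = 94, P[1] = 118, P[2] = 13

CFB decryption: P_i = C_i ⊕ E(K, C_{i−1}), with C_{−1} = IV.
P[0]: E(K, 232) = 125; 35 ⊕ 125 = 94.
P[1]: E(K, 35) = 180; 194 ⊕ 180 = 118.
P[2]: E(K, 194) = 147; 158 ⊕ 147 = 13.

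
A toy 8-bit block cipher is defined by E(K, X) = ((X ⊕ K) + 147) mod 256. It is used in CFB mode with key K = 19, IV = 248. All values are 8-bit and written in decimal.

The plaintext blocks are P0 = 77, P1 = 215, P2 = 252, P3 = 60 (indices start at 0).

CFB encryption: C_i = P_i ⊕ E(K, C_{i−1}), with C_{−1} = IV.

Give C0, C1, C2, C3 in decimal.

C0 = 51, C1 = 100, C2 = 246, C3 = 68

C0: E(K, 248) = 126; 77 ⊕ 126 = 51.
C1: E(K, 51) = 179; 215 ⊕ 179 = 100.
C2: E(K, 100) = 10; 252 ⊕ 10 = 246.
C3: E(K, 246) = 120; 60 ⊕ 120 = 68.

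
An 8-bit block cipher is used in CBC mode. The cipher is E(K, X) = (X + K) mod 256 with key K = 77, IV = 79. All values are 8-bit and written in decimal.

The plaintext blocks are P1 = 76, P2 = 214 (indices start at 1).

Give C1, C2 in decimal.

C1 = 80, C2 = 211

CBC encryption: C_i = E(K, P_i ⊕ C_{i−1}), with C_{0} = IV.
C1: P1 ⊕ 79 = 3; E(K, 3) = 80.
C2: P2 ⊕ 80 = 134; E(K, 134) = 211.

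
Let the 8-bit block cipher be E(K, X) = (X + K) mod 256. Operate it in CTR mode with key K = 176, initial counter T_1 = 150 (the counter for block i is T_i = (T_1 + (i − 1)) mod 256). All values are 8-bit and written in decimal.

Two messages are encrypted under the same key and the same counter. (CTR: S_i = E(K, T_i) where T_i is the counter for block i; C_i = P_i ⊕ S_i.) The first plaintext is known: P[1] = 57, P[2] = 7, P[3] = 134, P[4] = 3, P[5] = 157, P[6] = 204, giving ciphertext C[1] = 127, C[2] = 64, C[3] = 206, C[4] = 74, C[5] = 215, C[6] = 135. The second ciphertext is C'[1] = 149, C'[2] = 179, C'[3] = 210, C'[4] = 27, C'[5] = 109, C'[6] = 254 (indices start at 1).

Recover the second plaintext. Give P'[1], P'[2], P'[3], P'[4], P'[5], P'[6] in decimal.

P'[1] = 211, P'[2] = 244, P'[3] = 154, P'[4] = 82, P'[5] = 39, P'[6] = 181

In CTR with a reused counter, both messages share the same keystream S_i, so C_i ⊕ C'_i = P_i ⊕ P'_i and thus P'_i = P_i ⊕ C_i ⊕ C'_i.
P'[1]: 57 ⊕ 127 ⊕ 149 = 211.
P'[2]: 7 ⊕ 64 ⊕ 179 = 244.
P'[3]: 134 ⊕ 206 ⊕ 210 = 154.
P'[4]: 3 ⊕ 74 ⊕ 27 = 82.
P'[5]: 157 ⊕ 215 ⊕ 109 = 39.
P'[6]: 204 ⊕ 135 ⊕ 254 = 181.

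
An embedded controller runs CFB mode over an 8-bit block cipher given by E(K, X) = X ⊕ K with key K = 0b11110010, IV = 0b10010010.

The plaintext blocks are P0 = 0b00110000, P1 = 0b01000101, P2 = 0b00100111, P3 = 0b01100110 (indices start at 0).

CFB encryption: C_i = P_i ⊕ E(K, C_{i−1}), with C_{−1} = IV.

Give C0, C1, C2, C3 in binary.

C0 = 0b01010000, C1 = 0b11100111, C2 = 0b00110010, C3 = 0b10100110

C0: E(K, 0b10010010) = 0b01100000; 0b00110000 ⊕ 0b01100000 = 0b01010000.
C1: E(K, 0b01010000) = 0b10100010; 0b01000101 ⊕ 0b10100010 = 0b11100111.
C2: E(K, 0b11100111) = 0b00010101; 0b00100111 ⊕ 0b00010101 = 0b00110010.
C3: E(K, 0b00110010) = 0b11000000; 0b01100110 ⊕ 0b11000000 = 0b10100110.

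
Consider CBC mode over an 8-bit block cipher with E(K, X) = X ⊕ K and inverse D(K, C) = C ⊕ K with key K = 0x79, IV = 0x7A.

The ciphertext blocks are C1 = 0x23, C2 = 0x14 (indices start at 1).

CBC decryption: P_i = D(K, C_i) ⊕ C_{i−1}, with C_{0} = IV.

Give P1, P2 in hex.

P1: D(K, 0x23) = 0x5A; 0x5A ⊕ 0x7A = 0x20.
P2: D(K, 0x14) = 0x6D; 0x6D ⊕ 0x23 = 0x4E.

P1 = 0x20, P2 = 0x4E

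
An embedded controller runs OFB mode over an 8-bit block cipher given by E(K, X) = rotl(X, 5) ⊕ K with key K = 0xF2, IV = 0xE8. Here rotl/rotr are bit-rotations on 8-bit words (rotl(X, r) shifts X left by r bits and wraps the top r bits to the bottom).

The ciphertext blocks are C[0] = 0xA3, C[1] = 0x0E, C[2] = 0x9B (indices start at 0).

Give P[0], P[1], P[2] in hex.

OFB decryption: S_i = E(K, S_{i−1}) with S_{−1} = IV; P_i = C_i ⊕ S_i.
P[0]: S = E(K, 0xE8) = 0xEF; 0xA3 ⊕ 0xEF = 0x4C.
P[1]: S = E(K, 0xEF) = 0x0F; 0x0E ⊕ 0x0F = 0x01.
P[2]: S = E(K, 0x0F) = 0x13; 0x9B ⊕ 0x13 = 0x88.

P[0] = 0x4C, P[1] = 0x01, P[2] = 0x88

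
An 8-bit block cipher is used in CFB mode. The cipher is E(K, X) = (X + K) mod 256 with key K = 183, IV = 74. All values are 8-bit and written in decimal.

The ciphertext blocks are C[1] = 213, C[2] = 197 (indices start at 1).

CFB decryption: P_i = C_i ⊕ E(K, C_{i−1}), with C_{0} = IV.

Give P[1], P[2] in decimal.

P[1]: E(K, 74) = 1; 213 ⊕ 1 = 212.
P[2]: E(K, 213) = 140; 197 ⊕ 140 = 73.

P[1] = 212, P[2] = 73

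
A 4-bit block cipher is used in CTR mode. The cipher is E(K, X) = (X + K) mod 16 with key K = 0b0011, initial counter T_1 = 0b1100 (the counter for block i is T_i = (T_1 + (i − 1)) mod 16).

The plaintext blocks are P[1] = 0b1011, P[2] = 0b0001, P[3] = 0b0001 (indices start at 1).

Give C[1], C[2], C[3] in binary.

C[1] = 0b0100, C[2] = 0b0001, C[3] = 0b0000

CTR encryption: S_i = E(K, T_i) where T_i is the counter for block i; C_i = P_i ⊕ S_i.
C[1]: T = 0b1100, S = E(K, T) = 0b1111; 0b1011 ⊕ 0b1111 = 0b0100.
C[2]: T = 0b1101, S = E(K, T) = 0b0000; 0b0001 ⊕ 0b0000 = 0b0001.
C[3]: T = 0b1110, S = E(K, T) = 0b0001; 0b0001 ⊕ 0b0001 = 0b0000.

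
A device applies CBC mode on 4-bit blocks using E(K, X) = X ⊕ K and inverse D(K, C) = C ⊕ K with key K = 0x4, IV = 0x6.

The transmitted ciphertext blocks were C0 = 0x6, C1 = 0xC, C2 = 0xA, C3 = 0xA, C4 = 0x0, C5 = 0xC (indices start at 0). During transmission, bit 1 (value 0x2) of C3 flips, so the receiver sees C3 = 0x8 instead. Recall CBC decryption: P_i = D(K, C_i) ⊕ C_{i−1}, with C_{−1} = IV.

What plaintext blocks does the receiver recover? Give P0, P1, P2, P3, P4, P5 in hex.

Only C3 changed, to 0x8. In CBC, a change in C_i garbles P_i and flips the same bit in P_{i+1}. Decrypting the received ciphertext:
P0: D(K, 0x6) = 0x2; 0x2 ⊕ 0x6 = 0x4.
P1: D(K, 0xC) = 0x8; 0x8 ⊕ 0x6 = 0xE.
P2: D(K, 0xA) = 0xE; 0xE ⊕ 0xC = 0x2.
P3: D(K, 0x8) = 0xC; 0xC ⊕ 0xA = 0x6.
P4: D(K, 0x0) = 0x4; 0x4 ⊕ 0x8 = 0xC.
P5: D(K, 0xC) = 0x8; 0x8 ⊕ 0x0 = 0x8.
Blocks that differ from the original plaintext: P3, P4.

P0 = 0x4, P1 = 0xE, P2 = 0x2, P3 = 0x6, P4 = 0xC, P5 = 0x8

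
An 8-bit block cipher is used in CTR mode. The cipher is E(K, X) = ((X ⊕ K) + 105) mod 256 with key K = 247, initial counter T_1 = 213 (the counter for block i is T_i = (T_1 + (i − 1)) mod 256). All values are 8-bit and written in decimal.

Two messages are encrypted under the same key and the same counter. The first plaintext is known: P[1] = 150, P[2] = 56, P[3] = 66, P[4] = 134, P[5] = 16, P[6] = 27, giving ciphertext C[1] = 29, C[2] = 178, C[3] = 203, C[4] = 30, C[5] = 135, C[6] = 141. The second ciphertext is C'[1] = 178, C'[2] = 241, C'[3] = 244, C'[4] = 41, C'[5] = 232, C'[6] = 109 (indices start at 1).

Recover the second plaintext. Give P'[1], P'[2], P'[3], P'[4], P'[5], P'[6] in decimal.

In CTR with a reused counter, both messages share the same keystream S_i, so C_i ⊕ C'_i = P_i ⊕ P'_i and thus P'_i = P_i ⊕ C_i ⊕ C'_i.
P'[1]: 150 ⊕ 29 ⊕ 178 = 57.
P'[2]: 56 ⊕ 178 ⊕ 241 = 123.
P'[3]: 66 ⊕ 203 ⊕ 244 = 125.
P'[4]: 134 ⊕ 30 ⊕ 41 = 177.
P'[5]: 16 ⊕ 135 ⊕ 232 = 127.
P'[6]: 27 ⊕ 141 ⊕ 109 = 251.

P'[1] = 57, P'[2] = 123, P'[3] = 125, P'[4] = 177, P'[5] = 127, P'[6] = 251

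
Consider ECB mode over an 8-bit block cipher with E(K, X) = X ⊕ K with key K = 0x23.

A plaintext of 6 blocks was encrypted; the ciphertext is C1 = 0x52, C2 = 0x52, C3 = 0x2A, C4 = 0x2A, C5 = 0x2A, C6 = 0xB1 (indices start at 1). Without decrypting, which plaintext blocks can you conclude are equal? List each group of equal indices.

ECB encrypts each block independently with the same key, so equal ciphertext blocks imply equal plaintext blocks.
C1 = C2 = 0x52, so P1 = P2.
C3 = C4 = C5 = 0x2A, so P3 = P4 = P5.

P1 = P2; P3 = P4 = P5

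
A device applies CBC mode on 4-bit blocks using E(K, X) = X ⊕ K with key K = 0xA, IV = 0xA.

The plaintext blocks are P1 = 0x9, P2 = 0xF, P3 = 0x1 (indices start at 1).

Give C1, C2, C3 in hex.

C1 = 0x9, C2 = 0xC, C3 = 0x7

CBC encryption: C_i = E(K, P_i ⊕ C_{i−1}), with C_{0} = IV.
C1: P1 ⊕ 0xA = 0x3; E(K, 0x3) = 0x9.
C2: P2 ⊕ 0x9 = 0x6; E(K, 0x6) = 0xC.
C3: P3 ⊕ 0xC = 0xD; E(K, 0xD) = 0x7.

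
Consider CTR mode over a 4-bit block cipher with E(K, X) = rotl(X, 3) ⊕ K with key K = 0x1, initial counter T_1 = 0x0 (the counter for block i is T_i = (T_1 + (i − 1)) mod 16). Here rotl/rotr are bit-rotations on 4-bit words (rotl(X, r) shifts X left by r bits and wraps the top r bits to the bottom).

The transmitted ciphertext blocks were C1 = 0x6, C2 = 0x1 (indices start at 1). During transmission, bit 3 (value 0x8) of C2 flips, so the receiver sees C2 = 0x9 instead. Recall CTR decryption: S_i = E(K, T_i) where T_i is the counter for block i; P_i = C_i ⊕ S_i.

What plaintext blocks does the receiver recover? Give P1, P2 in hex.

Only C2 changed, to 0x9. In CTR, a change in C_i flips the same bit in P_i only; the keystream is unaffected. Decrypting the received ciphertext:
P1: T = 0x0, S = E(K, T) = 0x1; 0x6 ⊕ 0x1 = 0x7.
P2: T = 0x1, S = E(K, T) = 0x9; 0x9 ⊕ 0x9 = 0x0.
Blocks that differ from the original plaintext: P2.

P1 = 0x7, P2 = 0x0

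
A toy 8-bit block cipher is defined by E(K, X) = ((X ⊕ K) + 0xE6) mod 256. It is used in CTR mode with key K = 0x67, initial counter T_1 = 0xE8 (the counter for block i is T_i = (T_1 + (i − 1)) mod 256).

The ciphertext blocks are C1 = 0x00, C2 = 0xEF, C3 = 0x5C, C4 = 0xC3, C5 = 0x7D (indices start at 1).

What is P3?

P3 = 0x2F

CTR decryption: S_i = E(K, T_i) where T_i is the counter for block i; P_i = C_i ⊕ S_i.
P3: T = 0xEA, S = E(K, T) = 0x73; 0x5C ⊕ 0x73 = 0x2F.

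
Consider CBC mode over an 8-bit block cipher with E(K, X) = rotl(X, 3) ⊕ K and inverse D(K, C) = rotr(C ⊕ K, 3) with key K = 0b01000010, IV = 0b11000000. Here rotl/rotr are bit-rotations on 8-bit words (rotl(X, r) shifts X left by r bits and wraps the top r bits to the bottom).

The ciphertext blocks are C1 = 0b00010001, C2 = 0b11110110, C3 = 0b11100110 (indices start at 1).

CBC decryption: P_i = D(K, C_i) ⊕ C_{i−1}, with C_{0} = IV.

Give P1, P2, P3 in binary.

P1: D(K, 0b00010001) = 0b01101010; 0b01101010 ⊕ 0b11000000 = 0b10101010.
P2: D(K, 0b11110110) = 0b10010110; 0b10010110 ⊕ 0b00010001 = 0b10000111.
P3: D(K, 0b11100110) = 0b10010100; 0b10010100 ⊕ 0b11110110 = 0b01100010.

P1 = 0b10101010, P2 = 0b10000111, P3 = 0b01100010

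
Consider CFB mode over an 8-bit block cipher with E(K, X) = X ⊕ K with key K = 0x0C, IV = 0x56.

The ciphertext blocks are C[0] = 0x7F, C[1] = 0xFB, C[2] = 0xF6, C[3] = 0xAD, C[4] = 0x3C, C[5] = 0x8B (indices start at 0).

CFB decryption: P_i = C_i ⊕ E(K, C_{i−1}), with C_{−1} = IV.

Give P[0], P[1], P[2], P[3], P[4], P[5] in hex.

P[0]: E(K, 0x56) = 0x5A; 0x7F ⊕ 0x5A = 0x25.
P[1]: E(K, 0x7F) = 0x73; 0xFB ⊕ 0x73 = 0x88.
P[2]: E(K, 0xFB) = 0xF7; 0xF6 ⊕ 0xF7 = 0x01.
P[3]: E(K, 0xF6) = 0xFA; 0xAD ⊕ 0xFA = 0x57.
P[4]: E(K, 0xAD) = 0xA1; 0x3C ⊕ 0xA1 = 0x9D.
P[5]: E(K, 0x3C) = 0x30; 0x8B ⊕ 0x30 = 0xBB.

P[0] = 0x25, P[1] = 0x88, P[2] = 0x01, P[3] = 0x57, P[4] = 0x9D, P[5] = 0xBB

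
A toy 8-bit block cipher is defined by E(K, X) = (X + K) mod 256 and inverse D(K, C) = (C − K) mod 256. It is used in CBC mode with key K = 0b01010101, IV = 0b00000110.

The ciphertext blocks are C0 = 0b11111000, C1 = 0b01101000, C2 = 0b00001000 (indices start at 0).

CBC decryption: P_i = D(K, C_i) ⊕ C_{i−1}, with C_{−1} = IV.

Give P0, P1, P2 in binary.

P0 = 0b10100101, P1 = 0b11101011, P2 = 0b11011011

P0: D(K, 0b11111000) = 0b10100011; 0b10100011 ⊕ 0b00000110 = 0b10100101.
P1: D(K, 0b01101000) = 0b00010011; 0b00010011 ⊕ 0b11111000 = 0b11101011.
P2: D(K, 0b00001000) = 0b10110011; 0b10110011 ⊕ 0b01101000 = 0b11011011.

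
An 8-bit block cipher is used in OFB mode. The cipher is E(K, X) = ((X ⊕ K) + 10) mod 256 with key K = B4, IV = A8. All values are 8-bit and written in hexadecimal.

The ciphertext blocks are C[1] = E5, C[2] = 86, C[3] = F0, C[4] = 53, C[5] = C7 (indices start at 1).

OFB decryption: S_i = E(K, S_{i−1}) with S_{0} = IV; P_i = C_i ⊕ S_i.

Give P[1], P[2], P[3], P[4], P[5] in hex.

P[1]: S = E(K, A8) = 2C; E5 ⊕ 2C = C9.
P[2]: S = E(K, 2C) = A8; 86 ⊕ A8 = 2E.
P[3]: S = E(K, A8) = 2C; F0 ⊕ 2C = DC.
P[4]: S = E(K, 2C) = A8; 53 ⊕ A8 = FB.
P[5]: S = E(K, A8) = 2C; C7 ⊕ 2C = EB.

P[1] = C9, P[2] = 2E, P[3] = DC, P[4] = FB, P[5] = EB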